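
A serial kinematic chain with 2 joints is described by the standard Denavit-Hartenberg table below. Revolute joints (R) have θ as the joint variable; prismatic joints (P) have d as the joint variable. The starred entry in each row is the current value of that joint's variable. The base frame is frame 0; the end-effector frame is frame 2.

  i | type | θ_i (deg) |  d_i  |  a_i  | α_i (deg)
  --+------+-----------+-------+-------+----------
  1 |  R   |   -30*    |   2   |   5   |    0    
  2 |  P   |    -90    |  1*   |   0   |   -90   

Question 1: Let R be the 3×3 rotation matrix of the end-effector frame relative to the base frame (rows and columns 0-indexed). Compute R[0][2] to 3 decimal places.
End-effector z-axis (col 2 of R) = (0.8660,-0.5000,0.0000)
R[0][2] = 0.8660

0.866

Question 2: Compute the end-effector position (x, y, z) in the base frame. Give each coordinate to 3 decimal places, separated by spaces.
after link 1: o_1 = (4.3301, -2.5000, 2.0000)
after link 2: o_2 = (4.3301, -2.5000, 3.0000)

4.330 -2.500 3.000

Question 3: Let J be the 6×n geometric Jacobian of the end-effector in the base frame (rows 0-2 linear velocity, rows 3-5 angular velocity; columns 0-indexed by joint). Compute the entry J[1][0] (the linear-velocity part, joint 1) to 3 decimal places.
axis z_0 = ẑ; lever o_n−o_0 = (4.3301,-2.5000,3.0000)
cross product → J_v[:, 0] = (2.5000,4.3301,-0.0000)
J_ω[:, 0] = z_0
entry J[1][0] = 4.3301

4.330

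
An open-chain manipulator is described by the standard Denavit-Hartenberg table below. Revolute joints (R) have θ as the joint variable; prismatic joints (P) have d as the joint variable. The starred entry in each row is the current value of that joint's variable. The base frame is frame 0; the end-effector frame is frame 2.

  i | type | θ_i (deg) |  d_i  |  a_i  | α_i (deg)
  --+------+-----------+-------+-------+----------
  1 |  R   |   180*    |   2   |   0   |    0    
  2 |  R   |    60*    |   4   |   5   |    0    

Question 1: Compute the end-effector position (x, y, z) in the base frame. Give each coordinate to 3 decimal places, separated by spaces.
after link 1: o_1 = (0.0000, 0.0000, 2.0000)
after link 2: o_2 = (-2.5000, -4.3301, 6.0000)

-2.500 -4.330 6.000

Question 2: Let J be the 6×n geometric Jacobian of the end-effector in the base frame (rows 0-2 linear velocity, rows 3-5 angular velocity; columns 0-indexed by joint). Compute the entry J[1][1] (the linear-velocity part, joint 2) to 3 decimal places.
-2.500

axis z_1 = (0.0000,0.0000,1.0000); lever o_n−o_1 = (-2.5000,-4.3301,4.0000)
cross product → J_v[:, 1] = (4.3301,-2.5000,0.0000)
J_ω[:, 1] = z_1
entry J[1][1] = -2.5000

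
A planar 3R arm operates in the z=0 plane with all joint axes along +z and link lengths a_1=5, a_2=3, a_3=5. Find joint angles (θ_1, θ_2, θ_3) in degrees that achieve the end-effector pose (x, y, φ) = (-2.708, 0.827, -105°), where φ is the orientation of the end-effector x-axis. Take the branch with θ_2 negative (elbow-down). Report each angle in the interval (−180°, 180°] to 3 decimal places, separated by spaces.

134.999 -90.007 -149.993

wrist centre = target − a_3·(cos φ, sin φ) = (-1.4139, 5.6566)
cos θ_2 = (33.9966−5²−3²)/(2·5·3) = -0.0001; θ_2 = -90.0065° (elbow-down)
β = atan2(5.6566,-1.4139) = 104.0338°; ψ = atan2(-3.0000,4.9997) = -30.9655°
θ_1 = β − ψ = 134.9993°
θ_3 = φ − θ_1 − θ_2 = -149.9928° (wrapped to (-180°,180°])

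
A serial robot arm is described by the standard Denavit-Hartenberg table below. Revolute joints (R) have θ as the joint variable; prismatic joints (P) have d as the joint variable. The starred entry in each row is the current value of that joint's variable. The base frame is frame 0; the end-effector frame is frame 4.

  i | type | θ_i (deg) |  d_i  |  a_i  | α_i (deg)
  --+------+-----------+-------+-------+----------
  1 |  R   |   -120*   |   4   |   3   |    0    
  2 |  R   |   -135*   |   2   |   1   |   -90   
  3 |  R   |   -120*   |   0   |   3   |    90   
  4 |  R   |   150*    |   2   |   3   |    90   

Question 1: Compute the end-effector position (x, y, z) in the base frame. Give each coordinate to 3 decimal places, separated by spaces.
-2.707 -3.888 5.348

after link 1: o_1 = (-1.5000, -2.5981, 4.0000)
after link 2: o_2 = (-1.7588, -1.6322, 6.0000)
after link 3: o_3 = (-1.3706, -3.0810, 8.5981)
after link 4: o_4 = (-2.7074, -3.8875, 5.3481)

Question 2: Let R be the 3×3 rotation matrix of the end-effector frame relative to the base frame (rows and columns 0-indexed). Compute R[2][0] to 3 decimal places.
End-effector x-axis (col 0 of R) = (-0.5950,0.2888,-0.7500)
R[2][0] = -0.7500

-0.750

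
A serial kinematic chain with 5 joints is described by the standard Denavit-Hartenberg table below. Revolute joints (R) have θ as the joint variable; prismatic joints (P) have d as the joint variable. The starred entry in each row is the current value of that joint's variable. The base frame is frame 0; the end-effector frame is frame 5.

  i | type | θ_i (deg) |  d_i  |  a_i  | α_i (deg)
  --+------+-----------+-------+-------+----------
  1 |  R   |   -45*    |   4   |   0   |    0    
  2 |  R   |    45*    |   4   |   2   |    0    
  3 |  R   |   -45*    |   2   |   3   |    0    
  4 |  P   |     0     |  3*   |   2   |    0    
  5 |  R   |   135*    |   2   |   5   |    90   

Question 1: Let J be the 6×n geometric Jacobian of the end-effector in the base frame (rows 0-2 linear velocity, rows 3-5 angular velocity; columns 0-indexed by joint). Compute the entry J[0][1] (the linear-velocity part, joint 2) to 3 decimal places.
axis z_1 = (0.0000,0.0000,1.0000); lever o_n−o_1 = (5.5355,1.4645,11.0000)
cross product → J_v[:, 1] = (-1.4645,5.5355,0.0000)
J_ω[:, 1] = z_1
entry J[0][1] = -1.4645

-1.464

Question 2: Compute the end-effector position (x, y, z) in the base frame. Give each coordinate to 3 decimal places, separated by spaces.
after link 1: o_1 = (0.0000, 0.0000, 4.0000)
after link 2: o_2 = (2.0000, 0.0000, 8.0000)
after link 3: o_3 = (4.1213, -2.1213, 10.0000)
after link 4: o_4 = (5.5355, -3.5355, 13.0000)
after link 5: o_5 = (5.5355, 1.4645, 15.0000)

5.536 1.464 15.000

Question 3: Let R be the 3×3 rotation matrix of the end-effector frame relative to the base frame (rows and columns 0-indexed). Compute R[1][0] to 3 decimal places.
End-effector x-axis (col 0 of R) = (0.0000,1.0000,0.0000)
R[1][0] = 1.0000

1.000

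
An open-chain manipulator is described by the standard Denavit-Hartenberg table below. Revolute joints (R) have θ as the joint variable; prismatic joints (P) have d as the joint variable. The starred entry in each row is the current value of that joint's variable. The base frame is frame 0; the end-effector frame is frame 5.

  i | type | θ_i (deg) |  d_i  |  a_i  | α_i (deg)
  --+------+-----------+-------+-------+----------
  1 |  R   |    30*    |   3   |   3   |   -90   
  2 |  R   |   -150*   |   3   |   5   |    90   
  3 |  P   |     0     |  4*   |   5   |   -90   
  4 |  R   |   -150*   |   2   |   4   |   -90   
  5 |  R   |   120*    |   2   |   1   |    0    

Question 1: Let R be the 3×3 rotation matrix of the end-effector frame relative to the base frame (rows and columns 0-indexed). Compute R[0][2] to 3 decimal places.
-0.750

End-effector z-axis (col 2 of R) = (-0.7500,-0.4330,-0.5000)
R[0][2] = -0.7500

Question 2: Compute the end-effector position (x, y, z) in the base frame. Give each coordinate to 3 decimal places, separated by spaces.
after link 1: o_1 = (2.5981, 1.5000, 3.0000)
after link 2: o_2 = (-2.6519, 1.9330, 5.5000)
after link 3: o_3 = (-8.1340, -1.2321, 4.5359)
after link 4: o_4 = (-7.4019, 1.5000, 1.0718)
after link 5: o_5 = (-8.6854, -0.2410, 0.5048)

-8.685 -0.241 0.505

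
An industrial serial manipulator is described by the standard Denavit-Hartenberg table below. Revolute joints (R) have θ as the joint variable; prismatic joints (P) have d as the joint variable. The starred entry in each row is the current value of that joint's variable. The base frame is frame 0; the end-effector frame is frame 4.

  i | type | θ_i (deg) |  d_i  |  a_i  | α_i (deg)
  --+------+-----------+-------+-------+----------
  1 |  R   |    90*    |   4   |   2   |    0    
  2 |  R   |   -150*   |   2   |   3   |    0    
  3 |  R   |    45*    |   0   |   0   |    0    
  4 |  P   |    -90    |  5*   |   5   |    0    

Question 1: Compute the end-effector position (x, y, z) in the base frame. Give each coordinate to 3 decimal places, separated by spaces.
0.206 -5.428 11.000

after link 1: o_1 = (0.0000, 2.0000, 4.0000)
after link 2: o_2 = (1.5000, -0.5981, 6.0000)
after link 3: o_3 = (1.5000, -0.5981, 6.0000)
after link 4: o_4 = (0.2059, -5.4277, 11.0000)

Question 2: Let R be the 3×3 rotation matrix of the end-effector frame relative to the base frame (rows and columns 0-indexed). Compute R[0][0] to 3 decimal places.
End-effector x-axis (col 0 of R) = (-0.2588,-0.9659,0.0000)
R[0][0] = -0.2588

-0.259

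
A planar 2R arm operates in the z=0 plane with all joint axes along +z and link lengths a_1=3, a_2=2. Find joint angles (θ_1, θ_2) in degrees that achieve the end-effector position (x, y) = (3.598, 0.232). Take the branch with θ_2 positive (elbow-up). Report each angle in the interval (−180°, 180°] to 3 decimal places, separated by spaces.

cos θ_2 = (12.9994−3²−2²)/(2·3·2) = -0.0000; θ_2 = 90.0027° (elbow-up)
β = atan2(0.2320,3.5980) = 3.6893°; ψ = atan2(2.0000,2.9999) = 33.6909°
θ_1 = β − ψ = -30.0016°

-30.002 90.003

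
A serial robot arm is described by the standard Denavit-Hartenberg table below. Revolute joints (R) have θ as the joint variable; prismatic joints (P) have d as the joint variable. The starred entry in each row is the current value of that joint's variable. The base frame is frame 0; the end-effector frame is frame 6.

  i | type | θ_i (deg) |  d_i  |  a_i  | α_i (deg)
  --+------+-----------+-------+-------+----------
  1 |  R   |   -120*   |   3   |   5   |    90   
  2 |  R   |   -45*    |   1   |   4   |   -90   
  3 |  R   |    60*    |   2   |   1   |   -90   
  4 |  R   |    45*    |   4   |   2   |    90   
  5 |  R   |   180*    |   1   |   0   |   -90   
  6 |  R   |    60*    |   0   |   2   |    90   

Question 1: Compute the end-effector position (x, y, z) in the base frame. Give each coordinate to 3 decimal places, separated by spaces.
-1.416 -6.512 2.749

after link 1: o_1 = (-2.5000, -4.3301, 3.0000)
after link 2: o_2 = (-4.7802, -6.2796, 0.1716)
after link 3: o_3 = (-4.9141, -8.2436, 1.2322)
after link 4: o_4 = (-0.6467, -7.3016, 2.1817)
after link 5: o_5 = (-0.4913, -8.2573, 2.4317)
after link 6: o_6 = (-1.4157, -6.5123, 2.7487)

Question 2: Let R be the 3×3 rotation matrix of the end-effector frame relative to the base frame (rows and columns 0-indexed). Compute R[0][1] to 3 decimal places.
-0.739

End-effector y-axis (col 1 of R) = (-0.7392,-0.2803,-0.6124)
R[0][1] = -0.7392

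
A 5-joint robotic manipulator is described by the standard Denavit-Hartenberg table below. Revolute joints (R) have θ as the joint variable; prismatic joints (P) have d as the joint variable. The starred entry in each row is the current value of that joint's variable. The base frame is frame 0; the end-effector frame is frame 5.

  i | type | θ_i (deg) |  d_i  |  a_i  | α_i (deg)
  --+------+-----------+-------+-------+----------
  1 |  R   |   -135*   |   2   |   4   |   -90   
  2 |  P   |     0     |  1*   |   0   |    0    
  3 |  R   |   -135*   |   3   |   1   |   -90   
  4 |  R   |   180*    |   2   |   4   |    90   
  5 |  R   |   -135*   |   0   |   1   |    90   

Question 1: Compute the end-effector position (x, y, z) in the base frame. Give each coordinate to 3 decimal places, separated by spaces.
after link 1: o_1 = (-2.8284, -2.8284, 2.0000)
after link 2: o_2 = (-2.1213, -3.5355, 2.0000)
after link 3: o_3 = (0.5000, -5.1569, 2.7071)
after link 4: o_4 = (-2.5000, -8.1569, 1.2929)
after link 5: o_5 = (-1.7929, -7.4497, 1.2929)

-1.793 -7.450 1.293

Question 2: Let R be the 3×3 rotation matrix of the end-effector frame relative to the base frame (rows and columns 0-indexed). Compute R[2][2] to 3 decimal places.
End-effector z-axis (col 2 of R) = (0.0000,-0.0000,1.0000)
R[2][2] = 1.0000

1.000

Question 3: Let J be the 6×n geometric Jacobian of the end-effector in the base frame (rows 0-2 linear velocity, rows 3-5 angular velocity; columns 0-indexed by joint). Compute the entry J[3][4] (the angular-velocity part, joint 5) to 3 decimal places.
-0.707

axis z_4 = (-0.7071,0.7071,0.0000); lever o_n−o_4 = (0.7071,0.7071,0.0000)
cross product → J_v[:, 4] = (-0.0000,0.0000,-1.0000)
J_ω[:, 4] = z_4
entry J[3][4] = -0.7071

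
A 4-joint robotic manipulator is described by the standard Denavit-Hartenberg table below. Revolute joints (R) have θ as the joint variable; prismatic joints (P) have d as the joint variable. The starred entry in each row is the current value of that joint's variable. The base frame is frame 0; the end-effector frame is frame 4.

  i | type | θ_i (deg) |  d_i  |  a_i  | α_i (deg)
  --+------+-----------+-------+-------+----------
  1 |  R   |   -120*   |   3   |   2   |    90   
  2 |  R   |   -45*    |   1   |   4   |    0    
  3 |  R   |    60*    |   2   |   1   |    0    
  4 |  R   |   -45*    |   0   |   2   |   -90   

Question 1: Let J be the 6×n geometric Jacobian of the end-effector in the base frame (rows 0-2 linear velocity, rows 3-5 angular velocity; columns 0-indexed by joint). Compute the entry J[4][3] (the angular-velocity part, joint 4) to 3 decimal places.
axis z_3 = (-0.8660,0.5000,0.0000); lever o_n−o_3 = (-0.8660,-1.5000,-1.0000)
cross product → J_v[:, 3] = (-0.5000,-0.8660,1.7321)
J_ω[:, 3] = z_3
entry J[4][3] = 0.5000

0.500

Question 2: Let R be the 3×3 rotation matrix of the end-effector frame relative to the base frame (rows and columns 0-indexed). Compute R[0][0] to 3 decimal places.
-0.433

End-effector x-axis (col 0 of R) = (-0.4330,-0.7500,-0.5000)
R[0][0] = -0.4330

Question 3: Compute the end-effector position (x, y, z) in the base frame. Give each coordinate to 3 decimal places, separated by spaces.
-6.361 -5.018 -0.570

after link 1: o_1 = (-1.0000, -1.7321, 3.0000)
after link 2: o_2 = (-3.2802, -3.6815, 0.1716)
after link 3: o_3 = (-5.4953, -3.5181, 0.4304)
after link 4: o_4 = (-6.3613, -5.0181, -0.5696)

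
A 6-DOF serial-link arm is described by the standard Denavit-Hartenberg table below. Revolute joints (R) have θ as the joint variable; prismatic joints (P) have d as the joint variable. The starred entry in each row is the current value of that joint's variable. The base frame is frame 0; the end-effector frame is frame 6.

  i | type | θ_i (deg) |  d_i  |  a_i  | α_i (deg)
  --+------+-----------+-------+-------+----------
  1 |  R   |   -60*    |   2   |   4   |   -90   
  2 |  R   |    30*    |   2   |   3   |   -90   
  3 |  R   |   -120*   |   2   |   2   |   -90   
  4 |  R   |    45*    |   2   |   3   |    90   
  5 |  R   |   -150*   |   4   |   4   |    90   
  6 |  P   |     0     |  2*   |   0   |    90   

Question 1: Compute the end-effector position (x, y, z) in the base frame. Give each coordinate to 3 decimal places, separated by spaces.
after link 1: o_1 = (2.0000, -3.4641, 2.0000)
after link 2: o_2 = (5.0311, -4.7141, 0.5000)
after link 3: o_3 = (5.5981, -2.2321, -0.7321)
after link 4: o_4 = (8.8761, -2.2356, 0.7694)
after link 5: o_5 = (6.1428, 1.1550, -2.8407)
after link 6: o_6 = (6.9883, 0.1979, -4.3798)

6.988 0.198 -4.380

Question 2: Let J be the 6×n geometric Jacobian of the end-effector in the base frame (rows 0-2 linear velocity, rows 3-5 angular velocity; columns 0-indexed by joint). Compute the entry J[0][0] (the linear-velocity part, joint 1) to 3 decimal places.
axis z_0 = ẑ; lever o_n−o_0 = (6.9883,0.1979,-4.3798)
cross product → J_v[:, 0] = (-0.1979,6.9883,0.0000)
J_ω[:, 0] = z_0
entry J[0][0] = -0.1979

-0.198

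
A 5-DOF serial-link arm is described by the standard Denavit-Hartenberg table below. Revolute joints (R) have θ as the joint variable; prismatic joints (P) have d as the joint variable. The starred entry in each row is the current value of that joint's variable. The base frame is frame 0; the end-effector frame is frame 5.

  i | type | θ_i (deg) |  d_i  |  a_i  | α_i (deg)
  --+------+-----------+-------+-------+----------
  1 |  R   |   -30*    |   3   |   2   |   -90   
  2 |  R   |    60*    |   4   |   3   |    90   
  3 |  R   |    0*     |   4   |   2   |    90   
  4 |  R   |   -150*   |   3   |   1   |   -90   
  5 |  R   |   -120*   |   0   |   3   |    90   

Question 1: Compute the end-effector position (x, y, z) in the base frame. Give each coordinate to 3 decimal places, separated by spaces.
after link 1: o_1 = (1.7321, -1.0000, 3.0000)
after link 2: o_2 = (5.0311, 1.7141, 0.4019)
after link 3: o_3 = (8.8971, -0.5179, 0.6699)
after link 4: o_4 = (6.6471, -2.6830, 1.1699)
after link 5: o_5 = (6.4731, -5.5825, 0.4199)

6.473 -5.583 0.420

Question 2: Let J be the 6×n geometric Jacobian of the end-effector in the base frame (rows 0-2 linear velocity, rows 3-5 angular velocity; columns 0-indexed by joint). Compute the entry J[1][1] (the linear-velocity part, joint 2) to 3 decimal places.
1.290

axis z_1 = (0.5000,0.8660,0.0000); lever o_n−o_1 = (4.7410,-4.5825,-2.5801)
cross product → J_v[:, 1] = (-2.2345,1.2901,-6.3971)
J_ω[:, 1] = z_1
entry J[1][1] = 1.2901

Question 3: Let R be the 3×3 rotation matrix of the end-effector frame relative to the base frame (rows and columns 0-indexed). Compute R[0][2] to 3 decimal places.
End-effector z-axis (col 2 of R) = (0.8995,0.0580,-0.4330)
R[0][2] = 0.8995

0.900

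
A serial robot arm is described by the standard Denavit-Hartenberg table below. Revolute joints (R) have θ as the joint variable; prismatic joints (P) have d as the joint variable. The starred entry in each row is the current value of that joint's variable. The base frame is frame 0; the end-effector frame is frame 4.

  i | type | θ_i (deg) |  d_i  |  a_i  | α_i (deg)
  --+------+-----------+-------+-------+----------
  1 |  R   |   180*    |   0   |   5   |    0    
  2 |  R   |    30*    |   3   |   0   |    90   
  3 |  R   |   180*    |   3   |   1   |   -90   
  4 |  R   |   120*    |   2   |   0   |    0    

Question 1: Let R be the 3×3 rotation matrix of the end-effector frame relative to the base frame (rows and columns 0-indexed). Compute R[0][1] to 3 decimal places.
-1.000

End-effector y-axis (col 1 of R) = (-1.0000,0.0000,-0.0000)
R[0][1] = -1.0000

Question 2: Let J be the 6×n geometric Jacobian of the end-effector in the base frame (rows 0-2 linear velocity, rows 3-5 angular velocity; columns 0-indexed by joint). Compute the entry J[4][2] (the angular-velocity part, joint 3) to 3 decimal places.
axis z_2 = (-0.5000,0.8660,0.0000); lever o_n−o_2 = (-0.6340,3.0981,-2.0000)
cross product → J_v[:, 2] = (-1.7321,-1.0000,-1.0000)
J_ω[:, 2] = z_2
entry J[4][2] = 0.8660

0.866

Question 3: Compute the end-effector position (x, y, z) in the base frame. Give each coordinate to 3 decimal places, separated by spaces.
after link 1: o_1 = (-5.0000, 0.0000, 0.0000)
after link 2: o_2 = (-5.0000, 0.0000, 3.0000)
after link 3: o_3 = (-5.6340, 3.0981, 3.0000)
after link 4: o_4 = (-5.6340, 3.0981, 1.0000)

-5.634 3.098 1.000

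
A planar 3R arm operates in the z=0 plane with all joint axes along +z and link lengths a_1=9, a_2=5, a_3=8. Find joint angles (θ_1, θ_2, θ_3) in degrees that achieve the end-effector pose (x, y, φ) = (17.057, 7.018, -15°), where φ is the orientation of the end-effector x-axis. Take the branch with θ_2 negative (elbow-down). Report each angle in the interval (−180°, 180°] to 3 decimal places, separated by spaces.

60.000 -44.997 -30.003

wrist centre = target − a_3·(cos φ, sin φ) = (9.3296, 9.0886)
cos θ_2 = (169.6431−9²−5²)/(2·9·5) = 0.7071; θ_2 = -44.9969° (elbow-down)
β = atan2(9.0886,9.3296) = 44.2502°; ψ = atan2(-3.5353,12.5357) = -15.7496°
θ_1 = β − ψ = 59.9998°
θ_3 = φ − θ_1 − θ_2 = -30.0029° (wrapped to (-180°,180°])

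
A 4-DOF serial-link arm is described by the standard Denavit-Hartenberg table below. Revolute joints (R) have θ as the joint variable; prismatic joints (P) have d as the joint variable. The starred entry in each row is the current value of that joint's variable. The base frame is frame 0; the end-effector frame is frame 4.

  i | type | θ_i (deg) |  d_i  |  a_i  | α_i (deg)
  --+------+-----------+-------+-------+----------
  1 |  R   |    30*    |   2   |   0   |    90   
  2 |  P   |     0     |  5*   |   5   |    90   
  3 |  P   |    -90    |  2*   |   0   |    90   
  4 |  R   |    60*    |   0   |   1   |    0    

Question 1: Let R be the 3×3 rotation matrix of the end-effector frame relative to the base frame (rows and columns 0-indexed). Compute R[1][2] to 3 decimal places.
-0.500

End-effector z-axis (col 2 of R) = (-0.8660,-0.5000,-0.0000)
R[1][2] = -0.5000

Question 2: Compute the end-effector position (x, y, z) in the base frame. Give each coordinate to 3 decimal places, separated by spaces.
after link 1: o_1 = (0.0000, 0.0000, 2.0000)
after link 2: o_2 = (6.8301, -1.8301, 2.0000)
after link 3: o_3 = (6.8301, -1.8301, 0.0000)
after link 4: o_4 = (6.5801, -1.3971, -0.8660)

6.580 -1.397 -0.866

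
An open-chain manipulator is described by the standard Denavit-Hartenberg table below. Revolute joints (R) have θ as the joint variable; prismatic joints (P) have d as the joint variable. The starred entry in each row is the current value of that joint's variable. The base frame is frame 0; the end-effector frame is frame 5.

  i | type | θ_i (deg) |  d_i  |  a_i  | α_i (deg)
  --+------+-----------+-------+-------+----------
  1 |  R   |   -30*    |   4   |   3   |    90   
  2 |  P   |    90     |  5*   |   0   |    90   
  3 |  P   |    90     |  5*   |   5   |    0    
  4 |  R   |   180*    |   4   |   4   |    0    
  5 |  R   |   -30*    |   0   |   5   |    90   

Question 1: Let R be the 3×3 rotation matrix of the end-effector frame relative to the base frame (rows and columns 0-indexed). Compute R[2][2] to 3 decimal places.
End-effector z-axis (col 2 of R) = (-0.2500,-0.4330,-0.8660)
R[2][2] = -0.8660

-0.866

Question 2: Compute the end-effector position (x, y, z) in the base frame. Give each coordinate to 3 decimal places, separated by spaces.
9.557 -7.446 1.500

after link 1: o_1 = (2.5981, -1.5000, 4.0000)
after link 2: o_2 = (0.0981, -5.8301, 4.0000)
after link 3: o_3 = (1.9282, -12.6603, 4.0000)
after link 4: o_4 = (7.3923, -11.1962, 4.0000)
after link 5: o_5 = (9.5574, -7.4462, 1.5000)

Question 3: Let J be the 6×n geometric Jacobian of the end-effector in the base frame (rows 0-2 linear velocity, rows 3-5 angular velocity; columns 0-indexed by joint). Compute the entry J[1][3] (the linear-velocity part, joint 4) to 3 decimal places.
2.165

axis z_3 = (0.8660,-0.5000,-0.0000); lever o_n−o_3 = (7.6292,5.2141,-2.5000)
cross product → J_v[:, 3] = (1.2500,2.1651,8.3301)
J_ω[:, 3] = z_3
entry J[1][3] = 2.1651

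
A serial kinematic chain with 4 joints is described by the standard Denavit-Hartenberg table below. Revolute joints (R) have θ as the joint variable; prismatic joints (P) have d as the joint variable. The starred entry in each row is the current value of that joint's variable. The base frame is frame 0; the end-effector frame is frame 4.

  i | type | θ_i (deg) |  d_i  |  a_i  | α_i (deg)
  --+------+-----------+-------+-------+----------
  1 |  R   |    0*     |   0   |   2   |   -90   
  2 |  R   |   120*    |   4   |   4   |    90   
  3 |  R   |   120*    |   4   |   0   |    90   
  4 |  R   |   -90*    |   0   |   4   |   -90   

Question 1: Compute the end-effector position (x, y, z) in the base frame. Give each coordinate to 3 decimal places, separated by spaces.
after link 1: o_1 = (2.0000, 0.0000, 0.0000)
after link 2: o_2 = (0.0000, 4.0000, -3.4641)
after link 3: o_3 = (3.4641, 4.0000, -5.4641)
after link 4: o_4 = (0.0000, 4.0000, -3.4641)

0.000 4.000 -3.464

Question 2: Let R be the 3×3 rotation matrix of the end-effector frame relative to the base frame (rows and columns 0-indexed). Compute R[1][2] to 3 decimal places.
0.866

End-effector z-axis (col 2 of R) = (0.2500,0.8660,0.4330)
R[1][2] = 0.8660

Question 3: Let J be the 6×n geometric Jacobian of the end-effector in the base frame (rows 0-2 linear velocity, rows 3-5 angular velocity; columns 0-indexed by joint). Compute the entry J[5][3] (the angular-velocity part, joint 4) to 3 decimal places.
-0.750

axis z_3 = (-0.4330,0.5000,-0.7500); lever o_n−o_3 = (-3.4641,0.0000,2.0000)
cross product → J_v[:, 3] = (1.0000,3.4641,1.7321)
J_ω[:, 3] = z_3
entry J[5][3] = -0.7500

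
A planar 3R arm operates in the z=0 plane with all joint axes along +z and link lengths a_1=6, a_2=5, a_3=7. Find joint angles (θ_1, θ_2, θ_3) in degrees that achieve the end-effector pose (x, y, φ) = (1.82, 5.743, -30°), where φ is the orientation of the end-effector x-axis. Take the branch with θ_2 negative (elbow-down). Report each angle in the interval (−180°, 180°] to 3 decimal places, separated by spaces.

134.995 -44.996 -119.999

wrist centre = target − a_3·(cos φ, sin φ) = (-4.2422, 9.2430)
cos θ_2 = (103.4291−6²−5²)/(2·6·5) = 0.7072; θ_2 = -44.9963° (elbow-down)
β = atan2(9.2430,-4.2422) = 114.6533°; ψ = atan2(-3.5353,9.5358) = -20.3419°
θ_1 = β − ψ = 134.9951°
θ_3 = φ − θ_1 − θ_2 = -119.9988° (wrapped to (-180°,180°])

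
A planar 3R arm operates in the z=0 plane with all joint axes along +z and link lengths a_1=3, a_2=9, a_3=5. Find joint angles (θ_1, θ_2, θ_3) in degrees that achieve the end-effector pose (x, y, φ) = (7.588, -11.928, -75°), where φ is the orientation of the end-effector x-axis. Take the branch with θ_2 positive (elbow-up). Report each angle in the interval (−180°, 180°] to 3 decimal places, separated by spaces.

-120.003 90.000 -44.997

wrist centre = target − a_3·(cos φ, sin φ) = (6.2939, -7.0984)
cos θ_2 = (90.0001−3²−9²)/(2·3·9) = 0.0000; θ_2 = 89.9999° (elbow-up)
β = atan2(-7.0984,6.2939) = -48.4376°; ψ = atan2(9.0000,3.0000) = 71.5649°
θ_1 = β − ψ = -120.0025°
θ_3 = φ − θ_1 − θ_2 = -44.9973° (wrapped to (-180°,180°])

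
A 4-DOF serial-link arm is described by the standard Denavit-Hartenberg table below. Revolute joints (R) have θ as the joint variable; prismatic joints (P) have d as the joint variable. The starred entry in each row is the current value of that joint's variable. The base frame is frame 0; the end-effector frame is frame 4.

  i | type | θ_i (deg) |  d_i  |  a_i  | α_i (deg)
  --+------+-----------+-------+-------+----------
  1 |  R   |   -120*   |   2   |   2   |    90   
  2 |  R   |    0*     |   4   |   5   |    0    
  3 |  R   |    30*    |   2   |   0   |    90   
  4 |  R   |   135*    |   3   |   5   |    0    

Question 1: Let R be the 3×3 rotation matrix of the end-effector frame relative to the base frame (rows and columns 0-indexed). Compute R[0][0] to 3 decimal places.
End-effector x-axis (col 0 of R) = (-0.3062,0.8839,-0.3536)
R[0][0] = -0.3062

-0.306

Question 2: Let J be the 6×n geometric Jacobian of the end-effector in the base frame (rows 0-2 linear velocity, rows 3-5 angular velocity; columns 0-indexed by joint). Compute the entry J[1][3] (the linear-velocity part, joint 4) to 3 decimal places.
axis z_3 = (-0.2500,-0.4330,-0.8660); lever o_n−o_3 = (-2.2809,3.1204,-4.3658)
cross product → J_v[:, 3] = (4.5928,0.8839,-1.7678)
J_ω[:, 3] = z_3
entry J[1][3] = 0.8839

0.884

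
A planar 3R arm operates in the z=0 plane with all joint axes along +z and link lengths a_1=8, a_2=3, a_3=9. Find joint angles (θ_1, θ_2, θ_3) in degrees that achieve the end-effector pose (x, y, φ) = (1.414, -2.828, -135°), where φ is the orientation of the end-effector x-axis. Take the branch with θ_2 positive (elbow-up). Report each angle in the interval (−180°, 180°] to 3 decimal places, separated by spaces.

wrist centre = target − a_3·(cos φ, sin φ) = (7.7780, 3.5360)
cos θ_2 = (72.9997−8²−3²)/(2·8·3) = -0.0000; θ_2 = 90.0004° (elbow-up)
β = atan2(3.5360,7.7780) = 24.4472°; ψ = atan2(3.0000,8.0000) = 20.5561°
θ_1 = β − ψ = 3.8911°
θ_3 = φ − θ_1 − θ_2 = 131.1086° (wrapped to (-180°,180°])

3.891 90.000 131.109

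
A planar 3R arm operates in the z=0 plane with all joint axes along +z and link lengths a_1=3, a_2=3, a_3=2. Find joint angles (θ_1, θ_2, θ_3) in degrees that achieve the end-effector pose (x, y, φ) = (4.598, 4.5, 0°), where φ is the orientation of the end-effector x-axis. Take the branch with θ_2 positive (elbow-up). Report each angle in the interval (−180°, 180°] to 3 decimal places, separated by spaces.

wrist centre = target − a_3·(cos φ, sin φ) = (2.5980, 4.5000)
cos θ_2 = (26.9996−3²−3²)/(2·3·3) = 0.5000; θ_2 = 60.0015° (elbow-up)
β = atan2(4.5000,2.5980) = 60.0007°; ψ = atan2(2.5981,4.4999) = 30.0007°
θ_1 = β − ψ = 30.0000°
θ_3 = φ − θ_1 − θ_2 = -90.0015° (wrapped to (-180°,180°])

30.000 60.001 -90.001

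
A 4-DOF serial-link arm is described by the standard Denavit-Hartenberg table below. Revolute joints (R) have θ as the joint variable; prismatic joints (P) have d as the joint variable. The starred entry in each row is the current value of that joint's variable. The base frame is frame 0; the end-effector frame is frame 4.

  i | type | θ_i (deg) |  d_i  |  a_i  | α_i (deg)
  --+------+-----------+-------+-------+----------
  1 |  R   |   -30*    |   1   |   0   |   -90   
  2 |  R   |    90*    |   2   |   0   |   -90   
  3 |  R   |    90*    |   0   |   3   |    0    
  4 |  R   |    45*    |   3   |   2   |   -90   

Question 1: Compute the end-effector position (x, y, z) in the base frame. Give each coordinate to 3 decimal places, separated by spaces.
-3.805 -0.591 2.414

after link 1: o_1 = (0.0000, 0.0000, 1.0000)
after link 2: o_2 = (1.0000, 1.7321, 1.0000)
after link 3: o_3 = (-0.5000, -0.8660, 1.0000)
after link 4: o_4 = (-3.8052, -0.5908, 2.4142)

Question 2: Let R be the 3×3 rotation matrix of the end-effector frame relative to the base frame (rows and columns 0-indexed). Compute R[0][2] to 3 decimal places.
0.354

End-effector z-axis (col 2 of R) = (0.3536,0.6124,0.7071)
R[0][2] = 0.3536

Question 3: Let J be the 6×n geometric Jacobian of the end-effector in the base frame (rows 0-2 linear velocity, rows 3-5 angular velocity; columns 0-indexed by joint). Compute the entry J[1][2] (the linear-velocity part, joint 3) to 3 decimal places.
1.225

axis z_2 = (-0.8660,0.5000,-0.0000); lever o_n−o_2 = (-4.8052,-2.3228,1.4142)
cross product → J_v[:, 2] = (0.7071,1.2247,4.4142)
J_ω[:, 2] = z_2
entry J[1][2] = 1.2247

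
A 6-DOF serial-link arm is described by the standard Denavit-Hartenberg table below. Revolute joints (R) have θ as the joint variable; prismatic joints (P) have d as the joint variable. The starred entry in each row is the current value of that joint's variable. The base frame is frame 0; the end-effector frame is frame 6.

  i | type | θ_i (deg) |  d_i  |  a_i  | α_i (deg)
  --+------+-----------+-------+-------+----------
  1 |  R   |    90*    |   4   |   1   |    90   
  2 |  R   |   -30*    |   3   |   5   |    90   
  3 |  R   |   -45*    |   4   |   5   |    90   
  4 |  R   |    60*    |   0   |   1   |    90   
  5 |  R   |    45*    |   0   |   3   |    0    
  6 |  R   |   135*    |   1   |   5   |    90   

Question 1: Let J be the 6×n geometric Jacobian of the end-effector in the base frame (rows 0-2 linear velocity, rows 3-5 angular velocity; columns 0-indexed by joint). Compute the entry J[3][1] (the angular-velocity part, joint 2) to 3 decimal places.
axis z_1 = (1.0000,-0.0000,0.0000); lever o_n−o_1 = (-1.9837,5.1115,-5.1139)
cross product → J_v[:, 1] = (0.0000,5.1139,5.1115)
J_ω[:, 1] = z_1
entry J[3][1] = 1.0000

1.000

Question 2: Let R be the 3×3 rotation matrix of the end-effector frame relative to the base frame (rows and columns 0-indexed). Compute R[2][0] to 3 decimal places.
End-effector x-axis (col 0 of R) = (0.3536,0.1268,0.9268)
R[2][0] = 0.9268

0.927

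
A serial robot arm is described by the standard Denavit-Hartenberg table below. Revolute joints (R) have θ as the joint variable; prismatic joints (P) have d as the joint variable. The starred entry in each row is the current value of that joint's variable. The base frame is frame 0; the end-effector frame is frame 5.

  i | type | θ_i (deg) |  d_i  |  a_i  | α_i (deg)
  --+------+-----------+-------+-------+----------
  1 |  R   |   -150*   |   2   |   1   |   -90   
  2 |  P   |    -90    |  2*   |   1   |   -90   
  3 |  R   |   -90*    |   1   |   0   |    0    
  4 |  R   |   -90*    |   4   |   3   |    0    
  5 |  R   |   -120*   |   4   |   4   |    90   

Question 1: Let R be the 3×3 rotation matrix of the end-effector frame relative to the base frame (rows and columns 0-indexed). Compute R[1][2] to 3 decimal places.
End-effector z-axis (col 2 of R) = (0.2500,-0.4330,0.8660)
R[1][2] = -0.4330

-0.433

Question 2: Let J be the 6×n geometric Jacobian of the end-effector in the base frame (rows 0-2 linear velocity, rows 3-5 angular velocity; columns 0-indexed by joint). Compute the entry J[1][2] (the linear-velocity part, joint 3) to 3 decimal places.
-0.866

axis z_2 = (-0.8660,-0.5000,-0.0000); lever o_n−o_2 = (-9.5263,-1.5000,-1.0000)
cross product → J_v[:, 2] = (0.5000,-0.8660,-3.4641)
J_ω[:, 2] = z_2
entry J[1][2] = -0.8660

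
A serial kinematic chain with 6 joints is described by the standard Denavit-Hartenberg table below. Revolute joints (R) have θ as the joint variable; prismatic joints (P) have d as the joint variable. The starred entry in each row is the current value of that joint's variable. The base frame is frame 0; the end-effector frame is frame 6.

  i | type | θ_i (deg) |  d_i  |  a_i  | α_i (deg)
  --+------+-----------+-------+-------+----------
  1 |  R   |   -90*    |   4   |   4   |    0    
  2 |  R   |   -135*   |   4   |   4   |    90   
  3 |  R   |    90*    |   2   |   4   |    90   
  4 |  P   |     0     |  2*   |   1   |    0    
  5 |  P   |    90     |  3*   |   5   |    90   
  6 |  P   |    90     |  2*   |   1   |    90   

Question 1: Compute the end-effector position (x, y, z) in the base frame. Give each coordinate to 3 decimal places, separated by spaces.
after link 1: o_1 = (0.0000, -4.0000, 4.0000)
after link 2: o_2 = (-2.8284, -1.1716, 8.0000)
after link 3: o_3 = (-1.4142, 0.2426, 12.0000)
after link 4: o_4 = (-2.8284, 1.6569, 13.0000)
after link 5: o_5 = (-1.4142, 7.3137, 13.0000)
after link 6: o_6 = (-2.1213, 8.0208, 15.0000)

-2.121 8.021 15.000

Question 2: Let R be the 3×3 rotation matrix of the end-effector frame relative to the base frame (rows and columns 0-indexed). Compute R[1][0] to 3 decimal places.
0.707

End-effector x-axis (col 0 of R) = (-0.7071,0.7071,-0.0000)
R[1][0] = 0.7071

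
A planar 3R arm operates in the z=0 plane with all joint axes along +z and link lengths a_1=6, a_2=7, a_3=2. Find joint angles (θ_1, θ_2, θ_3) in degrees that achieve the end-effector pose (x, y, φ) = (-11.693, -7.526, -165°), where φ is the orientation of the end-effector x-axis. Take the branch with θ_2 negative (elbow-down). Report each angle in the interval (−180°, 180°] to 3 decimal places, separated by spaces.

-119.997 -45.000 -0.003

wrist centre = target − a_3·(cos φ, sin φ) = (-9.7611, -7.0084)
cos θ_2 = (144.3972−6²−7²)/(2·6·7) = 0.7071; θ_2 = -44.9998° (elbow-down)
β = atan2(-7.0084,-9.7611) = -144.3222°; ψ = atan2(-4.9497,10.9498) = -24.3249°
θ_1 = β − ψ = -119.9973°
θ_3 = φ − θ_1 − θ_2 = -0.0028° (wrapped to (-180°,180°])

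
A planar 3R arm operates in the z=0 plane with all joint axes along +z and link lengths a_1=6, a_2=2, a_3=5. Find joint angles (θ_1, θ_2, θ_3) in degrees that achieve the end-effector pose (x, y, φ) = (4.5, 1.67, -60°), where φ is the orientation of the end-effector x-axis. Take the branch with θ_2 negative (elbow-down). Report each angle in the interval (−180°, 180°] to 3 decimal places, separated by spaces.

90.000 -89.996 -60.004

wrist centre = target − a_3·(cos φ, sin φ) = (2.0000, 6.0001)
cos θ_2 = (40.0015−6²−2²)/(2·6·2) = 0.0001; θ_2 = -89.9964° (elbow-down)
β = atan2(6.0001,2.0000) = 71.5654°; ψ = atan2(-2.0000,6.0001) = -18.4346°
θ_1 = β − ψ = 90.0000°
θ_3 = φ − θ_1 − θ_2 = -60.0036° (wrapped to (-180°,180°])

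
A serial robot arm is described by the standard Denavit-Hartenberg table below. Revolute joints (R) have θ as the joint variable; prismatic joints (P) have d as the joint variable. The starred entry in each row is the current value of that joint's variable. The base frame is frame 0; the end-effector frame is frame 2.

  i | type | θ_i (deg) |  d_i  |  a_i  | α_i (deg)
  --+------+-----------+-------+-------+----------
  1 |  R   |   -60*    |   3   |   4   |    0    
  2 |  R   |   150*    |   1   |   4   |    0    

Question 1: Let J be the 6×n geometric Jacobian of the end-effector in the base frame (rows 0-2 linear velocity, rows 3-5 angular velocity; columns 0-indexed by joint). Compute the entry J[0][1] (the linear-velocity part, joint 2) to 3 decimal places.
axis z_1 = (0.0000,0.0000,1.0000); lever o_n−o_1 = (-0.0000,4.0000,1.0000)
cross product → J_v[:, 1] = (-4.0000,-0.0000,0.0000)
J_ω[:, 1] = z_1
entry J[0][1] = -4.0000

-4.000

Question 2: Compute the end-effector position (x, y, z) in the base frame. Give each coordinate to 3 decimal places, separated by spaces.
2.000 0.536 4.000

after link 1: o_1 = (2.0000, -3.4641, 3.0000)
after link 2: o_2 = (2.0000, 0.5359, 4.0000)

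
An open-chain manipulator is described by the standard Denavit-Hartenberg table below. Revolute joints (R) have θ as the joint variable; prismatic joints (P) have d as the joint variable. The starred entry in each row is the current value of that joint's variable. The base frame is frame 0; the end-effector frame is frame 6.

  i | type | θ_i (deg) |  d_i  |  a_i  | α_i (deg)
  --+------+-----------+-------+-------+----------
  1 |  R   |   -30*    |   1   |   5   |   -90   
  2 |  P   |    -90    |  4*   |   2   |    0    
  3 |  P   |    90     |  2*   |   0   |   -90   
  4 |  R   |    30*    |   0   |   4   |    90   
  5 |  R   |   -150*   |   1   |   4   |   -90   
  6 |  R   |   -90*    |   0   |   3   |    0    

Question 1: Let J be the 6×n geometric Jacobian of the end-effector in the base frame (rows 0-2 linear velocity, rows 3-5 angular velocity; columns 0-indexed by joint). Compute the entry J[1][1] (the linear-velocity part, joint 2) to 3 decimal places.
prismatic axis z_1 = (0.5000,0.8660,0.0000)
J_v[:, 1] = z_1; J_ω[:, 1] = (0,0,0)
entry J[1][1] = 0.8660

0.866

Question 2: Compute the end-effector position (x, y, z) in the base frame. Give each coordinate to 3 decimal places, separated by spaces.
11.062 4.232 5.000

after link 1: o_1 = (4.3301, -2.5000, 1.0000)
after link 2: o_2 = (6.3301, 0.9641, 3.0000)
after link 3: o_3 = (7.3301, 2.6962, 3.0000)
after link 4: o_4 = (9.3301, -0.7679, 3.0000)
after link 5: o_5 = (8.4641, 2.7321, 5.0000)
after link 6: o_6 = (11.0622, 4.2321, 5.0000)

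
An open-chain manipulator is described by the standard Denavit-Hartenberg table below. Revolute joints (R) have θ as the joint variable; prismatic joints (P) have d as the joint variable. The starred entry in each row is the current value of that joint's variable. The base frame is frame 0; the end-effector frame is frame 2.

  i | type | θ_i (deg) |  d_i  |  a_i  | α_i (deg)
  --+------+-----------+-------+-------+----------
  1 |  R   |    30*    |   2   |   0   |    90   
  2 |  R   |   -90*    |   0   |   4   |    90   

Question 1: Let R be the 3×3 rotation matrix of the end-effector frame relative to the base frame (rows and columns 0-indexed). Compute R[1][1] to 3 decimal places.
-0.866

End-effector y-axis (col 1 of R) = (0.5000,-0.8660,0.0000)
R[1][1] = -0.8660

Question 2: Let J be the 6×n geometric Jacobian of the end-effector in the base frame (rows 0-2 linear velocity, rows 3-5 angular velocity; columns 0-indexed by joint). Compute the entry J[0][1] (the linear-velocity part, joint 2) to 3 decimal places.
3.464

axis z_1 = (0.5000,-0.8660,0.0000); lever o_n−o_1 = (0.0000,-0.0000,-4.0000)
cross product → J_v[:, 1] = (3.4641,2.0000,0.0000)
J_ω[:, 1] = z_1
entry J[0][1] = 3.4641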